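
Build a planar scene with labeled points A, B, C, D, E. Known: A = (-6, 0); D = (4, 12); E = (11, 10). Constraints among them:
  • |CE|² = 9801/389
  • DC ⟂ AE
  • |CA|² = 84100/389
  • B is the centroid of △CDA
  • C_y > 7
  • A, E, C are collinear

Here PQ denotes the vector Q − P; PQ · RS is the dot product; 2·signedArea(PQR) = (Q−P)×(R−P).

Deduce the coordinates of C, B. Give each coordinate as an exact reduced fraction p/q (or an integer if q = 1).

1. C_x = 2596/389  [A, E, C are collinear ∩ DC ⟂ AE]
2. C_y = 2900/389  [A, E, C are collinear ∩ DC ⟂ AE]
   → C = (2596/389, 2900/389)
3. B_x = 606/389  [B is the centroid of △CDA]
4. B_y = 7568/1167  [B is the centroid of △CDA]
   → B = (606/389, 7568/1167)

B = (606/389, 7568/1167)
C = (2596/389, 2900/389)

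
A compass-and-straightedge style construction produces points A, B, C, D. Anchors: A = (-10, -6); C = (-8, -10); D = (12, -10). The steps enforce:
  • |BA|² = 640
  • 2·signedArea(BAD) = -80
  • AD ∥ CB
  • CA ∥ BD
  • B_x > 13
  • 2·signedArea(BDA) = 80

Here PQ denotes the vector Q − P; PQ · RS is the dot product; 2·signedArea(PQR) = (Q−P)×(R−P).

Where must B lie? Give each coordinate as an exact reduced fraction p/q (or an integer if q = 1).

B = (14, -14)

1. B_x = 14  [CA ∥ BD ∩ AD ∥ CB]
2. B_y = -14  [CA ∥ BD ∩ AD ∥ CB]
   → B = (14, -14)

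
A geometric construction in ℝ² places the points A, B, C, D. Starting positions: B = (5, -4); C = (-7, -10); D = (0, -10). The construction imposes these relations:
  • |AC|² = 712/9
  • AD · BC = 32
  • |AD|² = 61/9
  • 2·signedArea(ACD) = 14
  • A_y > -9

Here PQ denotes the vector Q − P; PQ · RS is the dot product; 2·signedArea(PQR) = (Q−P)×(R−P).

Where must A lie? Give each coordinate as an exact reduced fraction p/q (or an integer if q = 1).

A = (5/3, -8)

1. A_x = 5/3  [AD · BC = 32 ∩ 2·signedArea(ACD) = 14]
2. A_y = -8  [AD · BC = 32 ∩ 2·signedArea(ACD) = 14]
   → A = (5/3, -8)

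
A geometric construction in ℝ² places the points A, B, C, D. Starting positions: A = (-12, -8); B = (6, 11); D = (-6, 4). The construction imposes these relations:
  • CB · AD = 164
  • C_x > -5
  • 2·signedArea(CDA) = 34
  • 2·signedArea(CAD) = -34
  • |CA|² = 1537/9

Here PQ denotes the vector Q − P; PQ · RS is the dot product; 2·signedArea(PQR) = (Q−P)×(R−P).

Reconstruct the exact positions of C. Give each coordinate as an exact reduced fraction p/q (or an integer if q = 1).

C = (-4, 7/3)

1. C_x = -4  [2·signedArea(CAD) = -34 ∩ CB · AD = 164]
2. C_y = 7/3  [2·signedArea(CAD) = -34 ∩ CB · AD = 164]
   → C = (-4, 7/3)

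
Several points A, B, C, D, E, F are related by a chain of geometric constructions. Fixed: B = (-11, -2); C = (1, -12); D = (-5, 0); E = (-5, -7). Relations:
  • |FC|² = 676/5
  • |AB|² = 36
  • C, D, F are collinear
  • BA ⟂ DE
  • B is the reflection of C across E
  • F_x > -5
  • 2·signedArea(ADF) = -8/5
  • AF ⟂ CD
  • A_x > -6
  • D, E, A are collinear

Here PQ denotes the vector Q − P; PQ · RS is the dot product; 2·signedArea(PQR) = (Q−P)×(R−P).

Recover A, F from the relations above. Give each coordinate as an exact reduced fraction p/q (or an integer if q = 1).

1. A_x = -5  [D, E, A are collinear ∩ BA ⟂ DE]
2. A_y = -2  [D, E, A are collinear ∩ BA ⟂ DE]
   → A = (-5, -2)
3. F_x = -21/5  [C, D, F are collinear ∩ AF ⟂ CD]
4. F_y = -8/5  [C, D, F are collinear ∩ AF ⟂ CD]
   → F = (-21/5, -8/5)

A = (-5, -2)
F = (-21/5, -8/5)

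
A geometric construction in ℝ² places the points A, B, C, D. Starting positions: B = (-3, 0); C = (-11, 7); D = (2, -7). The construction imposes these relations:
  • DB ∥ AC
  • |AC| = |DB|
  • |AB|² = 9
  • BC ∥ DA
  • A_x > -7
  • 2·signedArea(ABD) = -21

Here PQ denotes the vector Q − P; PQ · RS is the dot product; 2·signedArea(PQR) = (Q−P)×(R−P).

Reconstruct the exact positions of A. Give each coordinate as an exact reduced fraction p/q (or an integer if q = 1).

1. A_x = -6  [DB ∥ AC ∩ BC ∥ DA]
2. A_y = 0  [DB ∥ AC ∩ BC ∥ DA]
   → A = (-6, 0)

A = (-6, 0)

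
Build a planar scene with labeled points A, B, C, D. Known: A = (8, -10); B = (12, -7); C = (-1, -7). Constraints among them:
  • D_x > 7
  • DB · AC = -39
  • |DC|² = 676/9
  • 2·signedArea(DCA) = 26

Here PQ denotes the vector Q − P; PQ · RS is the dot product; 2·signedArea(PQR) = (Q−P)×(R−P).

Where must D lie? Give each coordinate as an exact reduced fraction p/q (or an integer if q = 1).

D = (23/3, -7)

1. D_x = 23/3  [DB · AC = -39 ∩ 2·signedArea(DCA) = 26]
2. D_y = -7  [DB · AC = -39 ∩ 2·signedArea(DCA) = 26]
   → D = (23/3, -7)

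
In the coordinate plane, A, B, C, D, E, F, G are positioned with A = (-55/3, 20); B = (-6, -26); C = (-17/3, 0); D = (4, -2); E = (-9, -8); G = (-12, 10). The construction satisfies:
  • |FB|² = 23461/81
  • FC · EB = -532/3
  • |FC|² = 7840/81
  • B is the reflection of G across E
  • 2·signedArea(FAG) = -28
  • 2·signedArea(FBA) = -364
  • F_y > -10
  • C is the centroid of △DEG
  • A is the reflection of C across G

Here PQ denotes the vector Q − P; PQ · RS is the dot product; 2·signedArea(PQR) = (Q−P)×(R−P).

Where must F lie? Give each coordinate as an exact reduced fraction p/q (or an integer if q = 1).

F = (-23/9, -28/3)

1. F_x = -23/9  [2·signedArea(FAG) = -28 ∩ FC · EB = -532/3]
2. F_y = -28/3  [2·signedArea(FAG) = -28 ∩ FC · EB = -532/3]
   → F = (-23/9, -28/3)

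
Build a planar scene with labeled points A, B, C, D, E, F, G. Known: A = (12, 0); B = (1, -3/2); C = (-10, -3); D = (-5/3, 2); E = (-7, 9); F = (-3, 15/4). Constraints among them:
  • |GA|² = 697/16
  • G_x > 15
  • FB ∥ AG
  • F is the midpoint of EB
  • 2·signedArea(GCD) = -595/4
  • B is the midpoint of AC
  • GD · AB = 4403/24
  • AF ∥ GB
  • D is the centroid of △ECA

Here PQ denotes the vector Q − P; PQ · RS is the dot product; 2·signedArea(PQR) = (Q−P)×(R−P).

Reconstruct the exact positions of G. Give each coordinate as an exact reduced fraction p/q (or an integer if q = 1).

G = (16, -21/4)

1. G_x = 16  [AF ∥ GB ∩ FB ∥ AG]
2. G_y = -21/4  [AF ∥ GB ∩ FB ∥ AG]
   → G = (16, -21/4)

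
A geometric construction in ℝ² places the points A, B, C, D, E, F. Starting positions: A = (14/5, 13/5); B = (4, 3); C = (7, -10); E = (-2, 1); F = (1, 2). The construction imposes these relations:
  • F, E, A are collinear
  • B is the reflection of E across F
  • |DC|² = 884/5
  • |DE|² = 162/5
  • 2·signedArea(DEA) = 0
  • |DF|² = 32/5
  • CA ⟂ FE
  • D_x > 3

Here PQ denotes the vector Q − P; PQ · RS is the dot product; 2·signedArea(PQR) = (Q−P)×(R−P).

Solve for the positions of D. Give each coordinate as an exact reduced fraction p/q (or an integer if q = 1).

D = (17/5, 14/5)

1. D_x = 17/5  [line -8/5·x + 24/5·y + -8 = 0 ∩ |DE|² = 162/5]
2. D_y = 14/5  [line -8/5·x + 24/5·y + -8 = 0 ∩ |DE|² = 162/5]
   → D = (17/5, 14/5)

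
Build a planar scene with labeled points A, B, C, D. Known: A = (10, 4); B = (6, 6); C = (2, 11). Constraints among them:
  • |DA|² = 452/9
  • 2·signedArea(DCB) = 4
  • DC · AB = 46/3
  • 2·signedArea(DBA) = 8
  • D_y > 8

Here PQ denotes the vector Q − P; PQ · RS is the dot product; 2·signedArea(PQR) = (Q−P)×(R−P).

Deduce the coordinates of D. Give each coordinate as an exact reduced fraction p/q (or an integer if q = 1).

D = (14/3, 26/3)

1. D_x = 14/3  [2·signedArea(DCB) = 4 ∩ DC · AB = 46/3]
2. D_y = 26/3  [2·signedArea(DCB) = 4 ∩ DC · AB = 46/3]
   → D = (14/3, 26/3)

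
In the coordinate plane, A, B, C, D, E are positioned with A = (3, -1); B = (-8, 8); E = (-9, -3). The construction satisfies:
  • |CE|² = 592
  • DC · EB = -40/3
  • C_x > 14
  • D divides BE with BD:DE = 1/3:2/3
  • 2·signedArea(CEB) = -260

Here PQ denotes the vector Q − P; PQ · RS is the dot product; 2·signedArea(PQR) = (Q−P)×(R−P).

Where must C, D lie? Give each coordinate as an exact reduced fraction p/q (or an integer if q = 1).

1. C_x = 15  [line -11·x + 1·y + 164 = 0 ∩ |CE|² = 592]
2. C_y = 1  [line -11·x + 1·y + 164 = 0 ∩ |CE|² = 592]
   → C = (15, 1)
3. D_x = -25/3  [D divides BE with BD:DE = 1/3:2/3]
4. D_y = 13/3  [D divides BE with BD:DE = 1/3:2/3]
   → D = (-25/3, 13/3)

C = (15, 1)
D = (-25/3, 13/3)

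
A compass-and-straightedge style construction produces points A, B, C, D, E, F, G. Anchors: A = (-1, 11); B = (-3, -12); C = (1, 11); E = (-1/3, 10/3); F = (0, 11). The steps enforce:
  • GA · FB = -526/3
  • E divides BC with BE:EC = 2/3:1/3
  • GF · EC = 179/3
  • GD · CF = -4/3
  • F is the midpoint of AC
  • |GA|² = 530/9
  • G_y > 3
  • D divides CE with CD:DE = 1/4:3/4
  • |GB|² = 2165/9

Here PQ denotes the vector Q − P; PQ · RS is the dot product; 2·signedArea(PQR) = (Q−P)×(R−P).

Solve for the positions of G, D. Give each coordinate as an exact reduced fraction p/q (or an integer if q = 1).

1. G_x = -2/3  [GF · EC = 179/3 ∩ GA · FB = -526/3]
2. G_y = 10/3  [GF · EC = 179/3 ∩ GA · FB = -526/3]
   → G = (-2/3, 10/3)
3. D_x = 2/3  [GD · CF = -4/3 ∩ D divides CE with CD:DE = 1/4:3/4]
4. D_y = 109/12  [GD · CF = -4/3 ∩ D divides CE with CD:DE = 1/4:3/4]
   → D = (2/3, 109/12)

D = (2/3, 109/12)
G = (-2/3, 10/3)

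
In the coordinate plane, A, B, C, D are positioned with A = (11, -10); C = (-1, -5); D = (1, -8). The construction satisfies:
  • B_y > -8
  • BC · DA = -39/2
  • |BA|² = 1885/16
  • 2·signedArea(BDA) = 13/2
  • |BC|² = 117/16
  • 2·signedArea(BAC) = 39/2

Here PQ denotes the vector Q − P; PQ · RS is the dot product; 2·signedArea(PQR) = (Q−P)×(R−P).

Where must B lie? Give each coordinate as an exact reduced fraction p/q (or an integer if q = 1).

1. B_x = 1/2  [2·signedArea(BAC) = 39/2 ∩ BC · DA = -39/2]
2. B_y = -29/4  [2·signedArea(BAC) = 39/2 ∩ BC · DA = -39/2]
   → B = (1/2, -29/4)

B = (1/2, -29/4)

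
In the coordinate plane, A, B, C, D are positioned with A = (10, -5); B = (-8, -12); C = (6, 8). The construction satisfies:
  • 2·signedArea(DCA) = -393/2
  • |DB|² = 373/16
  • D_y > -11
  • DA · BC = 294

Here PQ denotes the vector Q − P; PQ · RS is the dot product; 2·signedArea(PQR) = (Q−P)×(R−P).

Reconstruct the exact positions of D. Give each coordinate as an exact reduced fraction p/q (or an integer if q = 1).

D = (-7/2, -41/4)

1. D_x = -7/2  [2·signedArea(DCA) = -393/2 ∩ DA · BC = 294]
2. D_y = -41/4  [2·signedArea(DCA) = -393/2 ∩ DA · BC = 294]
   → D = (-7/2, -41/4)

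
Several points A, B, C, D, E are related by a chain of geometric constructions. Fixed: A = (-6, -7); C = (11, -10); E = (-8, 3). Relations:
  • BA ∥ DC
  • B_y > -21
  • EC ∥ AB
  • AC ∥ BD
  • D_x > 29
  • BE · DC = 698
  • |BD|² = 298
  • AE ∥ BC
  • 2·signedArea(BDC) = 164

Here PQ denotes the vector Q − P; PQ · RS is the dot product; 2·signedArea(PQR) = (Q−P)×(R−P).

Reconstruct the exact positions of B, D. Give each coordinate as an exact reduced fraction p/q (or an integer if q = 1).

1. B_x = 13  [AE ∥ BC ∩ EC ∥ AB]
2. B_y = -20  [AE ∥ BC ∩ EC ∥ AB]
   → B = (13, -20)
3. D_x = 30  [BA ∥ DC ∩ AC ∥ BD]
4. D_y = -23  [BA ∥ DC ∩ AC ∥ BD]
   → D = (30, -23)

B = (13, -20)
D = (30, -23)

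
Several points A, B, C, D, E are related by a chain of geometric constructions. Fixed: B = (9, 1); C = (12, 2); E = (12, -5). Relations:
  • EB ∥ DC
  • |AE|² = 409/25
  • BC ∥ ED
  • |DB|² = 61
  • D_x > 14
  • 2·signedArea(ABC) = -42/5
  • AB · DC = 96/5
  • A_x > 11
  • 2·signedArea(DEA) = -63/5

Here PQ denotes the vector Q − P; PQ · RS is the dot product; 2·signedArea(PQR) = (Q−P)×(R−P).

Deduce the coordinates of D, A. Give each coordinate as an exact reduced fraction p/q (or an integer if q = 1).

A = (57/5, -1)
D = (15, -4)

1. D_x = 15  [EB ∥ DC ∩ BC ∥ ED]
2. D_y = -4  [EB ∥ DC ∩ BC ∥ ED]
   → D = (15, -4)
3. A_x = 57/5  [AB · DC = 96/5 ∩ 2·signedArea(ABC) = -42/5]
4. A_y = -1  [AB · DC = 96/5 ∩ 2·signedArea(ABC) = -42/5]
   → A = (57/5, -1)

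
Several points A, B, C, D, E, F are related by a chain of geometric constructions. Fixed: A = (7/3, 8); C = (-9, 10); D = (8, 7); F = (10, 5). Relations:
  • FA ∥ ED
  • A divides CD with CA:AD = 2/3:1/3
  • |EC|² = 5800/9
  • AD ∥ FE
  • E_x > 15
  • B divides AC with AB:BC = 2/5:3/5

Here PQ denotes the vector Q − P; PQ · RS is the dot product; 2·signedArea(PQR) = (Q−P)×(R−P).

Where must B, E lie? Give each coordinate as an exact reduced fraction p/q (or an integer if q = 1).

1. B_x = -11/5  [B divides AC with AB:BC = 2/5:3/5]
2. B_y = 44/5  [B divides AC with AB:BC = 2/5:3/5]
   → B = (-11/5, 44/5)
3. E_x = 47/3  [FA ∥ ED ∩ AD ∥ FE]
4. E_y = 4  [FA ∥ ED ∩ AD ∥ FE]
   → E = (47/3, 4)

B = (-11/5, 44/5)
E = (47/3, 4)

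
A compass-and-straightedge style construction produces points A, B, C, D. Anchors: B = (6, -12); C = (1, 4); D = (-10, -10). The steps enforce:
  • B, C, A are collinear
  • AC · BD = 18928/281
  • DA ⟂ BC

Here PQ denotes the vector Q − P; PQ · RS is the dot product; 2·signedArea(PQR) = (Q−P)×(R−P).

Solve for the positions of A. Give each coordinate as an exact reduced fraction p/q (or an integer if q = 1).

1. A_x = 1126/281  [B, C, A are collinear ∩ DA ⟂ BC]
2. A_y = -1580/281  [B, C, A are collinear ∩ DA ⟂ BC]
   → A = (1126/281, -1580/281)

A = (1126/281, -1580/281)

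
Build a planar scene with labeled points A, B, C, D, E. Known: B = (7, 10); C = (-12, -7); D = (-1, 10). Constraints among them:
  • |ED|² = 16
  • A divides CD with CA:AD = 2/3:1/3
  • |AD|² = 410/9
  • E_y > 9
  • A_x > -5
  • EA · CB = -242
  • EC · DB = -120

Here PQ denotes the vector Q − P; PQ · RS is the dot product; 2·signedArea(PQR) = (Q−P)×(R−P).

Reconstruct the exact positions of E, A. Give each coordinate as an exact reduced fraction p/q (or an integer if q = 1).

A = (-14/3, 13/3)
E = (3, 10)

1. E_x = 3  [EC · DB = -120]
2. E_y = 10  [|ED|² = 16]
   → E = (3, 10)
3. A_x = -14/3  [A divides CD with CA:AD = 2/3:1/3]
4. A_y = 13/3  [A divides CD with CA:AD = 2/3:1/3]
   → A = (-14/3, 13/3)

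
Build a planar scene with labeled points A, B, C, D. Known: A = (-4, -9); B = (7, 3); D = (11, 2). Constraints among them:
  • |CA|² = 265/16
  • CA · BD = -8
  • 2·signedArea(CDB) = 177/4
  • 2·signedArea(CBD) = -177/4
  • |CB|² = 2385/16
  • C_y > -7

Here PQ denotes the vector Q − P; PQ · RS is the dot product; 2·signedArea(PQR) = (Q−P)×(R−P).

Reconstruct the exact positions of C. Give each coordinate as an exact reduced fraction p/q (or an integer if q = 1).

C = (-5/4, -6)

1. C_x = -5/4  [2·signedArea(CDB) = 177/4 ∩ CA · BD = -8]
2. C_y = -6  [2·signedArea(CDB) = 177/4 ∩ CA · BD = -8]
   → C = (-5/4, -6)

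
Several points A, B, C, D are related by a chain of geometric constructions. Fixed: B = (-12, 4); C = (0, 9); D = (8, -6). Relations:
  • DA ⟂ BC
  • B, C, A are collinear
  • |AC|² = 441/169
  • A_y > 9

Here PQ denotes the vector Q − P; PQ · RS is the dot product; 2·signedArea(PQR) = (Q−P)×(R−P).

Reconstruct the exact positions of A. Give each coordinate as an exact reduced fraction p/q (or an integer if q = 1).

1. A_x = 252/169  [B, C, A are collinear ∩ DA ⟂ BC]
2. A_y = 1626/169  [B, C, A are collinear ∩ DA ⟂ BC]
   → A = (252/169, 1626/169)

A = (252/169, 1626/169)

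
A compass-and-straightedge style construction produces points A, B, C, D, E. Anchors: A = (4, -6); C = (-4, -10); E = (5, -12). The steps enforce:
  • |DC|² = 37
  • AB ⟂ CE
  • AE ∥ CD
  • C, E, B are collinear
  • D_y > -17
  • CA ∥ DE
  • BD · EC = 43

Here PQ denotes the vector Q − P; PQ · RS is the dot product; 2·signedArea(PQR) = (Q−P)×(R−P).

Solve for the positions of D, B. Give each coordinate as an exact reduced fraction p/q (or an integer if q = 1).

B = (236/85, -978/85)
D = (-3, -16)

1. D_x = -3  [CA ∥ DE ∩ AE ∥ CD]
2. D_y = -16  [CA ∥ DE ∩ AE ∥ CD]
   → D = (-3, -16)
3. B_x = 236/85  [C, E, B are collinear ∩ AB ⟂ CE]
4. B_y = -978/85  [C, E, B are collinear ∩ AB ⟂ CE]
   → B = (236/85, -978/85)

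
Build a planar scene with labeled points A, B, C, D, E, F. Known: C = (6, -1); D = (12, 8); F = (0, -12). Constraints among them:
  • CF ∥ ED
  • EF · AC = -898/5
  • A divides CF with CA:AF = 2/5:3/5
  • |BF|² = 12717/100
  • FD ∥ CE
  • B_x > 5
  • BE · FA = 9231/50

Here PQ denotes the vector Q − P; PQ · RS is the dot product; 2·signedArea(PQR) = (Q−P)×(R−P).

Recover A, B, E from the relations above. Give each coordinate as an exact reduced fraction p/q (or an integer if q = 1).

A = (18/5, -27/5)
B = (27/5, -21/10)
E = (18, 19)

1. A_x = 18/5  [A divides CF with CA:AF = 2/5:3/5]
2. A_y = -27/5  [A divides CF with CA:AF = 2/5:3/5]
   → A = (18/5, -27/5)
3. E_x = 18  [CF ∥ ED ∩ FD ∥ CE]
4. E_y = 19  [CF ∥ ED ∩ FD ∥ CE]
   → E = (18, 19)
5. B_x = 27/5  [line -18/5·x + -33/5·y + 279/50 = 0 ∩ |BF|² = 12717/100]
6. B_y = -21/10  [line -18/5·x + -33/5·y + 279/50 = 0 ∩ |BF|² = 12717/100]
   → B = (27/5, -21/10)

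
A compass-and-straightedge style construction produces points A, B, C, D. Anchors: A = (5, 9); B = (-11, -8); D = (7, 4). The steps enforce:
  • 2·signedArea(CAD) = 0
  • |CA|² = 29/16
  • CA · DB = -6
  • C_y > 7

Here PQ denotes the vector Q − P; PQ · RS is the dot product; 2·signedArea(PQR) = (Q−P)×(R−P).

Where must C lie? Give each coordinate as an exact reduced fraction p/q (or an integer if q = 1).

1. C_x = 11/2  [2·signedArea(CAD) = 0 ∩ CA · DB = -6]
2. C_y = 31/4  [2·signedArea(CAD) = 0 ∩ CA · DB = -6]
   → C = (11/2, 31/4)

C = (11/2, 31/4)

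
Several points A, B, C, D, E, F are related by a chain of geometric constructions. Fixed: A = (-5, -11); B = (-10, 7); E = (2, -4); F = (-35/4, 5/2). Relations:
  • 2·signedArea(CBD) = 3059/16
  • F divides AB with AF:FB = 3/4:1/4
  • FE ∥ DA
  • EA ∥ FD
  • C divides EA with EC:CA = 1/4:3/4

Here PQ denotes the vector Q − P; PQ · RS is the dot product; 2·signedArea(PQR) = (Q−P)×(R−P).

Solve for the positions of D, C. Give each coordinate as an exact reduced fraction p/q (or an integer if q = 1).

1. D_x = -63/4  [FE ∥ DA ∩ EA ∥ FD]
2. D_y = -9/2  [FE ∥ DA ∩ EA ∥ FD]
   → D = (-63/4, -9/2)
3. C_x = 1/4  [C divides EA with EC:CA = 1/4:3/4]
4. C_y = -23/4  [C divides EA with EC:CA = 1/4:3/4]
   → C = (1/4, -23/4)

C = (1/4, -23/4)
D = (-63/4, -9/2)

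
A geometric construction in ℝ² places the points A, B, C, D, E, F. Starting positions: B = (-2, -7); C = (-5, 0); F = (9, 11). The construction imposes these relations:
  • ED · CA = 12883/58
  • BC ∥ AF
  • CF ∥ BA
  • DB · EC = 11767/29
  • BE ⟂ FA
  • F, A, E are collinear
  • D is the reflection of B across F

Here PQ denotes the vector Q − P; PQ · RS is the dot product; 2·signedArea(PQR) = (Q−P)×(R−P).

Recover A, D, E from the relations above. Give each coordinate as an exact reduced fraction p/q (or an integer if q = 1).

A = (12, 4)
D = (20, 29)
E = (801/58, -13/58)

1. A_x = 12  [BC ∥ AF ∩ CF ∥ BA]
2. A_y = 4  [BC ∥ AF ∩ CF ∥ BA]
   → A = (12, 4)
3. D_x = 20  [D is the reflection of B across F]
4. D_y = 29  [D is the reflection of B across F]
   → D = (20, 29)
5. E_x = 801/58  [F, A, E are collinear ∩ BE ⟂ FA]
6. E_y = -13/58  [F, A, E are collinear ∩ BE ⟂ FA]
   → E = (801/58, -13/58)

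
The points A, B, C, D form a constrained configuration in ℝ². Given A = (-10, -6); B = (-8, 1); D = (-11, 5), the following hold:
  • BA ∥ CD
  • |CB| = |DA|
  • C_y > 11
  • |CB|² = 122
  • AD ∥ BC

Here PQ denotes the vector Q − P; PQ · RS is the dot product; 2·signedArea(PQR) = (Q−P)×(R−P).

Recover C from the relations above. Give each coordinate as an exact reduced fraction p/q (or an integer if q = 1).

1. C_x = -9  [BA ∥ CD ∩ AD ∥ BC]
2. C_y = 12  [BA ∥ CD ∩ AD ∥ BC]
   → C = (-9, 12)

C = (-9, 12)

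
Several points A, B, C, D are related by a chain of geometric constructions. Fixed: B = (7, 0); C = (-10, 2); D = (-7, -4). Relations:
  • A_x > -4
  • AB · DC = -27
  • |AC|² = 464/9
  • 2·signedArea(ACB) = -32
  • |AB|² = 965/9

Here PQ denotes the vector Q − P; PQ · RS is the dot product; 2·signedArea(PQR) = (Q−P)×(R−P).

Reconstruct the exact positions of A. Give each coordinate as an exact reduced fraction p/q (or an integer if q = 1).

A = (-10/3, -2/3)

1. A_x = -10/3  [2·signedArea(ACB) = -32 ∩ AB · DC = -27]
2. A_y = -2/3  [2·signedArea(ACB) = -32 ∩ AB · DC = -27]
   → A = (-10/3, -2/3)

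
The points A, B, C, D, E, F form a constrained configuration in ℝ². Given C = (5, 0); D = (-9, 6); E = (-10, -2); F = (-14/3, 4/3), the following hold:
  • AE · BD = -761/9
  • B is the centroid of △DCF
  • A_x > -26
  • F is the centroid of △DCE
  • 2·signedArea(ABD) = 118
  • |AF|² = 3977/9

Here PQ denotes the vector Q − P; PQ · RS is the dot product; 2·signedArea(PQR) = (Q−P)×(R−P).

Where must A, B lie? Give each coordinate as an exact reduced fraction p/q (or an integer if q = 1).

A = (-25, -4)
B = (-26/9, 22/9)

1. B_x = -26/9  [B is the centroid of △DCF]
2. B_y = 22/9  [B is the centroid of △DCF]
   → B = (-26/9, 22/9)
3. A_x = -25  [AE · BD = -761/9 ∩ 2·signedArea(ABD) = 118]
4. A_y = -4  [AE · BD = -761/9 ∩ 2·signedArea(ABD) = 118]
   → A = (-25, -4)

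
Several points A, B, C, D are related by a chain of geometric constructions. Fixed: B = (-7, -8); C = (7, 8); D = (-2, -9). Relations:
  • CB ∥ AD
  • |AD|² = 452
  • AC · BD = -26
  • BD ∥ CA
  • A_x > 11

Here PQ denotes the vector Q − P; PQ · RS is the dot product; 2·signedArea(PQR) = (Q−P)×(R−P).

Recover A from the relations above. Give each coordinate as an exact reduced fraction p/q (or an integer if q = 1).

A = (12, 7)

1. A_x = 12  [CB ∥ AD ∩ BD ∥ CA]
2. A_y = 7  [CB ∥ AD ∩ BD ∥ CA]
   → A = (12, 7)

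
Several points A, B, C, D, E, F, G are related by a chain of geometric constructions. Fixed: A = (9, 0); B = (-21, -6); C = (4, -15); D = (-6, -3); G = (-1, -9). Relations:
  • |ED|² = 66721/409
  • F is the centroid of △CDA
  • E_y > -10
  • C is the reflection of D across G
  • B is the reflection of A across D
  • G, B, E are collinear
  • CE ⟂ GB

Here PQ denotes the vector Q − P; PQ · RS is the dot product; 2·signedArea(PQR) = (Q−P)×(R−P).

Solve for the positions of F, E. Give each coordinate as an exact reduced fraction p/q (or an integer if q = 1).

E = (1951/409, -4035/409)
F = (7/3, -6)

1. F_x = 7/3  [F is the centroid of △CDA]
2. F_y = -6  [F is the centroid of △CDA]
   → F = (7/3, -6)
3. E_x = 1951/409  [G, B, E are collinear ∩ CE ⟂ GB]
4. E_y = -4035/409  [G, B, E are collinear ∩ CE ⟂ GB]
   → E = (1951/409, -4035/409)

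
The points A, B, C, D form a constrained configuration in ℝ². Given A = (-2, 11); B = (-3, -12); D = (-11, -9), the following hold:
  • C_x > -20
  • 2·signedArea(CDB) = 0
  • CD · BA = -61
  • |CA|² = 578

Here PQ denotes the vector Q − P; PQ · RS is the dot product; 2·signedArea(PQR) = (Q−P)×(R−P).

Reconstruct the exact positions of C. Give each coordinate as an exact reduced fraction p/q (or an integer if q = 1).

C = (-19, -6)

1. C_x = -19  [2·signedArea(CDB) = 0 ∩ CD · BA = -61]
2. C_y = -6  [2·signedArea(CDB) = 0 ∩ CD · BA = -61]
   → C = (-19, -6)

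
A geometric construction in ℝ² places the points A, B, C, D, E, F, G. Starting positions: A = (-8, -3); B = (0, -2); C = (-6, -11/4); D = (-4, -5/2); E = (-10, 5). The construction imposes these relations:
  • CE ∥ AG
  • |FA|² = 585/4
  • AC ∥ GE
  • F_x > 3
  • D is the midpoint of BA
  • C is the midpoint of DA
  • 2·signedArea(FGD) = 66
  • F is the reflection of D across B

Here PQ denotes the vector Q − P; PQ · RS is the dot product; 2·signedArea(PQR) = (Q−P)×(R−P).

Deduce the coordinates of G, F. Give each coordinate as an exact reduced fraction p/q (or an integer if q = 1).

F = (4, -3/2)
G = (-12, 19/4)

1. G_x = -12  [AC ∥ GE ∩ CE ∥ AG]
2. G_y = 19/4  [AC ∥ GE ∩ CE ∥ AG]
   → G = (-12, 19/4)
3. F_x = 4  [F is the reflection of D across B]
4. F_y = -3/2  [F is the reflection of D across B]
   → F = (4, -3/2)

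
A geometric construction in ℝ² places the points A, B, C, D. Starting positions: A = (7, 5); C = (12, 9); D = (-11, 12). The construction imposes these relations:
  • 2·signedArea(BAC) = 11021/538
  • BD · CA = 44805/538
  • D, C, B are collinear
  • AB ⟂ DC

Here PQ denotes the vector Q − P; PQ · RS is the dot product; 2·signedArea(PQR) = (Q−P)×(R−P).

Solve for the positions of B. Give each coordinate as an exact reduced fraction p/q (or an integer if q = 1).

1. B_x = 4087/538  [D, C, B are collinear ∩ AB ⟂ DC]
2. B_y = 5151/538  [D, C, B are collinear ∩ AB ⟂ DC]
   → B = (4087/538, 5151/538)

B = (4087/538, 5151/538)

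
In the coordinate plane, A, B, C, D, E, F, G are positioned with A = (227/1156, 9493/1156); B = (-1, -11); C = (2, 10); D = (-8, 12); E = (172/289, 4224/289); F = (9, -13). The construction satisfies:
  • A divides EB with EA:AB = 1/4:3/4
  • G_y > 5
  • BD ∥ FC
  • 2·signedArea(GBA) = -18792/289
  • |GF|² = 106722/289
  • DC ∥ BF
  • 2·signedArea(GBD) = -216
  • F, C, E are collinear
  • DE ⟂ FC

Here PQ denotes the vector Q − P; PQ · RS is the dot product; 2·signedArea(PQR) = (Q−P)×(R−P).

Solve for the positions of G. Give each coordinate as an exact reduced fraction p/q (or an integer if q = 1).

G = (984/289, 1556/289)

1. G_x = 984/289  [2·signedArea(GBD) = -216 ∩ 2·signedArea(GBA) = -18792/289]
2. G_y = 1556/289  [2·signedArea(GBD) = -216 ∩ 2·signedArea(GBA) = -18792/289]
   → G = (984/289, 1556/289)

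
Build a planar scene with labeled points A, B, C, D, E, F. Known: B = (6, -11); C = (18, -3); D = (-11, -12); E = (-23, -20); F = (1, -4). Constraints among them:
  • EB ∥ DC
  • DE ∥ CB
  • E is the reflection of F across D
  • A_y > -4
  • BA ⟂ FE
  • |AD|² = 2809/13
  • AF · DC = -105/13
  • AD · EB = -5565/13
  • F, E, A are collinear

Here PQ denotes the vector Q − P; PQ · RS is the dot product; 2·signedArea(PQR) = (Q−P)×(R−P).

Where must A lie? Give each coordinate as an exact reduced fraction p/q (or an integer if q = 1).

1. A_x = 16/13  [F, E, A are collinear ∩ BA ⟂ FE]
2. A_y = -50/13  [F, E, A are collinear ∩ BA ⟂ FE]
   → A = (16/13, -50/13)

A = (16/13, -50/13)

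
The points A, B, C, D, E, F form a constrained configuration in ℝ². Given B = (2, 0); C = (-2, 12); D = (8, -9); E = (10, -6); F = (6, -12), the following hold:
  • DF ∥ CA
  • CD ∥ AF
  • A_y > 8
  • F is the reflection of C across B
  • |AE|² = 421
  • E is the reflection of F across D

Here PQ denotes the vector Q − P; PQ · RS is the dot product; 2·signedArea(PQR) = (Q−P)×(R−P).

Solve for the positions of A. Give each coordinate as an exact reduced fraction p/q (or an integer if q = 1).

1. A_x = -4  [CD ∥ AF ∩ DF ∥ CA]
2. A_y = 9  [CD ∥ AF ∩ DF ∥ CA]
   → A = (-4, 9)

A = (-4, 9)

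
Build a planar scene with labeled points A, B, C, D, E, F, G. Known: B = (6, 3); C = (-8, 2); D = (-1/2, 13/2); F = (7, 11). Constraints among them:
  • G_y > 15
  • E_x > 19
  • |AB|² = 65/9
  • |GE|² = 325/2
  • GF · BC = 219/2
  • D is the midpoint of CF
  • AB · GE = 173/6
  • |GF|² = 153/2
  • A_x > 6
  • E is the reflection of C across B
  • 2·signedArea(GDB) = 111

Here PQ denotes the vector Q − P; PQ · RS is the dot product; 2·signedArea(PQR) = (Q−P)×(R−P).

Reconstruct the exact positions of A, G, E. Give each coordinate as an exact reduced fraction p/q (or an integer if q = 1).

A = (19/3, 17/3)
E = (20, 4)
G = (29/2, 31/2)

1. G_x = 29/2  [2·signedArea(GDB) = 111 ∩ GF · BC = 219/2]
2. G_y = 31/2  [2·signedArea(GDB) = 111 ∩ GF · BC = 219/2]
   → G = (29/2, 31/2)
3. E_x = 20  [E is the reflection of C across B]
4. E_y = 4  [E is the reflection of C across B]
   → E = (20, 4)
5. A_x = 19/3  [line -11/2·x + 23/2·y + -91/3 = 0 ∩ |AB|² = 65/9]
6. A_y = 17/3  [line -11/2·x + 23/2·y + -91/3 = 0 ∩ |AB|² = 65/9]
   → A = (19/3, 17/3)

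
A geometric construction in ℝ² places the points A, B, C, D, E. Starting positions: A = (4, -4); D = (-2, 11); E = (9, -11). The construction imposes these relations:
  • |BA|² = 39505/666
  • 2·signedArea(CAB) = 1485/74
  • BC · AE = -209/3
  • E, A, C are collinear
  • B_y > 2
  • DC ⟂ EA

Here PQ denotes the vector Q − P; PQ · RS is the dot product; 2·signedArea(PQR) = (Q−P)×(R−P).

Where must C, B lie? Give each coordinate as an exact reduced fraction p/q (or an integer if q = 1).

B = (139/222, 649/222)
C = (-379/74, 649/74)

1. C_x = -379/74  [E, A, C are collinear ∩ DC ⟂ EA]
2. C_y = 649/74  [E, A, C are collinear ∩ DC ⟂ EA]
   → C = (-379/74, 649/74)
3. B_x = 139/222  [BC · AE = -209/3 ∩ 2·signedArea(CAB) = 1485/74]
4. B_y = 649/222  [BC · AE = -209/3 ∩ 2·signedArea(CAB) = 1485/74]
   → B = (139/222, 649/222)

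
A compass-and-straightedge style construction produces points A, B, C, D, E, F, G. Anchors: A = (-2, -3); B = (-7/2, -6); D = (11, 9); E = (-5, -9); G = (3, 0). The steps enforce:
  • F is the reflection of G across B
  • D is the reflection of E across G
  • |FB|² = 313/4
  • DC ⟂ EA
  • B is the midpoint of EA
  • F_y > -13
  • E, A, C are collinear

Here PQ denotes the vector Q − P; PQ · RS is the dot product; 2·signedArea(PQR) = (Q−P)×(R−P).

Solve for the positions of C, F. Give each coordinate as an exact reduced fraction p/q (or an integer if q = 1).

C = (27/5, 59/5)
F = (-10, -12)

1. C_x = 27/5  [E, A, C are collinear ∩ DC ⟂ EA]
2. C_y = 59/5  [E, A, C are collinear ∩ DC ⟂ EA]
   → C = (27/5, 59/5)
3. F_x = -10  [F is the reflection of G across B]
4. F_y = -12  [F is the reflection of G across B]
   → F = (-10, -12)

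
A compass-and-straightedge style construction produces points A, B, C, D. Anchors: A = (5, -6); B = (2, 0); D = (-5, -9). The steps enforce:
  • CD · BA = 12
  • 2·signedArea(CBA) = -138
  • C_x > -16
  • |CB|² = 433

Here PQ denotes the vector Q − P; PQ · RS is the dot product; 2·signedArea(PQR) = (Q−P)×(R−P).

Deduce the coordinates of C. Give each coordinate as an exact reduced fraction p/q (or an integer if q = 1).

1. C_x = -15  [CD · BA = 12 ∩ 2·signedArea(CBA) = -138]
2. C_y = -12  [CD · BA = 12 ∩ 2·signedArea(CBA) = -138]
   → C = (-15, -12)

C = (-15, -12)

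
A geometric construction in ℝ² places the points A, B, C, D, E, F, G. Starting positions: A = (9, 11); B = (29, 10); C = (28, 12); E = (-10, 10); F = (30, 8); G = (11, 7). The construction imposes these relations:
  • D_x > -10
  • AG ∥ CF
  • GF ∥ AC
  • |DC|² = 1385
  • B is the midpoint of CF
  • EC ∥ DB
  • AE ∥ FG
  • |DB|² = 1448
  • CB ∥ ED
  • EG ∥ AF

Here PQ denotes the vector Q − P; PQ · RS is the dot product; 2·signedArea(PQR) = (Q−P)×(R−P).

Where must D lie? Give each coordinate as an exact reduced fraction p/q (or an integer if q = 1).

1. D_x = -9  [EC ∥ DB ∩ CB ∥ ED]
2. D_y = 8  [EC ∥ DB ∩ CB ∥ ED]
   → D = (-9, 8)

D = (-9, 8)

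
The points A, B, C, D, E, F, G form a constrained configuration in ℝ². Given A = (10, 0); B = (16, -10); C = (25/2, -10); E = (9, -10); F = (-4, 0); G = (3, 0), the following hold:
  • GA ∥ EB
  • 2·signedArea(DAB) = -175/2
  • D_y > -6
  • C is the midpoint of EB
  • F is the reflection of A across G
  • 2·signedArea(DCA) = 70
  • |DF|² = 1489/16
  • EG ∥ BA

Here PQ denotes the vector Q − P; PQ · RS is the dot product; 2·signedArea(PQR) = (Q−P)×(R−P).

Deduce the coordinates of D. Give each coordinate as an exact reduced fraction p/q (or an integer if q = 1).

1. D_x = 17/4  [2·signedArea(DAB) = -175/2 ∩ 2·signedArea(DCA) = 70]
2. D_y = -5  [2·signedArea(DAB) = -175/2 ∩ 2·signedArea(DCA) = 70]
   → D = (17/4, -5)

D = (17/4, -5)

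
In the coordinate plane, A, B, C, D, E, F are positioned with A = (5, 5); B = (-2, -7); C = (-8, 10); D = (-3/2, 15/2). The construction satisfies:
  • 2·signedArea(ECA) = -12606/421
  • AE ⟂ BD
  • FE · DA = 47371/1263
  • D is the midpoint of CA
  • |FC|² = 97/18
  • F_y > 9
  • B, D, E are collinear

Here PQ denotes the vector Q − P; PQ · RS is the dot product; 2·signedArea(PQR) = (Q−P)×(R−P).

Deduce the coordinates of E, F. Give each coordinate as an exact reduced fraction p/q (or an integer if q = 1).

E = (-1329/842, 4401/842)
F = (-35/6, 55/6)

1. E_x = -1329/842  [B, D, E are collinear ∩ AE ⟂ BD]
2. E_y = 4401/842  [B, D, E are collinear ∩ AE ⟂ BD]
   → E = (-1329/842, 4401/842)
3. F_x = -35/6  [line -13/2·x + 5/2·y + -365/6 = 0 ∩ |FC|² = 97/18]
4. F_y = 55/6  [line -13/2·x + 5/2·y + -365/6 = 0 ∩ |FC|² = 97/18]
   → F = (-35/6, 55/6)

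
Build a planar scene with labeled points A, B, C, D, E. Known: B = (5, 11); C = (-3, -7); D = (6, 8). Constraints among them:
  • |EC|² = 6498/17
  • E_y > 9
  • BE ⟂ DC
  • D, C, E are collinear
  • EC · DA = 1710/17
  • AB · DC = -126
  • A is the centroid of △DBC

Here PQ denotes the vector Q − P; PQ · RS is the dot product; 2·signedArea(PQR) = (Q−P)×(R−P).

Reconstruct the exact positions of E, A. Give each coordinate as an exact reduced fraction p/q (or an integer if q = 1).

1. E_x = 120/17  [D, C, E are collinear ∩ BE ⟂ DC]
2. E_y = 166/17  [D, C, E are collinear ∩ BE ⟂ DC]
   → E = (120/17, 166/17)
3. A_x = 8/3  [A is the centroid of △DBC]
4. A_y = 4  [A is the centroid of △DBC]
   → A = (8/3, 4)

A = (8/3, 4)
E = (120/17, 166/17)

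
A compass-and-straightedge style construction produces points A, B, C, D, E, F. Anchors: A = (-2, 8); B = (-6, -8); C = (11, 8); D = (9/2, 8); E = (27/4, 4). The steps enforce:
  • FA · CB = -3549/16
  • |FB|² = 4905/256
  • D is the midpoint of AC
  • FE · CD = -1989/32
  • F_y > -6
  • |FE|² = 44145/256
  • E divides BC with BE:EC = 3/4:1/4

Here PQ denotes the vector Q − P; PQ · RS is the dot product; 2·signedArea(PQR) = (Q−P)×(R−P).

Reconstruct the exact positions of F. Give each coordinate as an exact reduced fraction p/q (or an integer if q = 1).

1. F_x = -45/16  [FE · CD = -1989/32 ∩ FA · CB = -3549/16]
2. F_y = -5  [FE · CD = -1989/32 ∩ FA · CB = -3549/16]
   → F = (-45/16, -5)

F = (-45/16, -5)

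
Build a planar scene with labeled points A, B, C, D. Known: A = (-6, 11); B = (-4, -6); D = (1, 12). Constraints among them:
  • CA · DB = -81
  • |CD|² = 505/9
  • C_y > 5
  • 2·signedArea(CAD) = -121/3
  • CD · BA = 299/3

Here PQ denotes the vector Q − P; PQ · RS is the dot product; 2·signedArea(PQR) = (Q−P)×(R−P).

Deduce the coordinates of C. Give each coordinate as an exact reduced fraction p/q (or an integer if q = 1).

C = (-3, 17/3)

1. C_x = -3  [CD · BA = 299/3 ∩ CA · DB = -81]
2. C_y = 17/3  [CD · BA = 299/3 ∩ CA · DB = -81]
   → C = (-3, 17/3)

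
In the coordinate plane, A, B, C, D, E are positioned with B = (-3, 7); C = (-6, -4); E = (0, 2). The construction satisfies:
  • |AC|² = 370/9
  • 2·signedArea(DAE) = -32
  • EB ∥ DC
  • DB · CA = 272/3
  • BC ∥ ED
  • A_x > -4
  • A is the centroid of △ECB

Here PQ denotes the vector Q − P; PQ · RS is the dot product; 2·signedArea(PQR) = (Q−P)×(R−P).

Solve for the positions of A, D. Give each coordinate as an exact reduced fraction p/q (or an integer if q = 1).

1. A_x = -3  [A is the centroid of △ECB]
2. A_y = 5/3  [A is the centroid of △ECB]
   → A = (-3, 5/3)
3. D_x = -3  [EB ∥ DC ∩ BC ∥ ED]
4. D_y = -9  [EB ∥ DC ∩ BC ∥ ED]
   → D = (-3, -9)

A = (-3, 5/3)
D = (-3, -9)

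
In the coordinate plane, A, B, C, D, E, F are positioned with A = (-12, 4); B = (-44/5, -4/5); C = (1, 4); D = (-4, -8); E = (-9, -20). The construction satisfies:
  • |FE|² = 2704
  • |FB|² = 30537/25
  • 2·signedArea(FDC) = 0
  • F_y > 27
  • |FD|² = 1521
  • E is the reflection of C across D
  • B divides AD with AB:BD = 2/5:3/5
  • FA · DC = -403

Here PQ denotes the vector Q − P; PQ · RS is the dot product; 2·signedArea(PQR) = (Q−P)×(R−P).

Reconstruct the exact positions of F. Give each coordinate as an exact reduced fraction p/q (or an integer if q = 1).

F = (11, 28)

1. F_x = 11  [2·signedArea(FDC) = 0 ∩ FA · DC = -403]
2. F_y = 28  [2·signedArea(FDC) = 0 ∩ FA · DC = -403]
   → F = (11, 28)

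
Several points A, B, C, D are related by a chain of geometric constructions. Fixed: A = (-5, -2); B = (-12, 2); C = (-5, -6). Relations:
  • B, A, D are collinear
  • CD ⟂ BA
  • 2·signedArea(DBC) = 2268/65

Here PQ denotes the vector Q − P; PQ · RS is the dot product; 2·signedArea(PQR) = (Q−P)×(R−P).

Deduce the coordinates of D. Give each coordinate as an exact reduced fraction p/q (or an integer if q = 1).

D = (-213/65, -194/65)

1. D_x = -213/65  [B, A, D are collinear ∩ CD ⟂ BA]
2. D_y = -194/65  [B, A, D are collinear ∩ CD ⟂ BA]
   → D = (-213/65, -194/65)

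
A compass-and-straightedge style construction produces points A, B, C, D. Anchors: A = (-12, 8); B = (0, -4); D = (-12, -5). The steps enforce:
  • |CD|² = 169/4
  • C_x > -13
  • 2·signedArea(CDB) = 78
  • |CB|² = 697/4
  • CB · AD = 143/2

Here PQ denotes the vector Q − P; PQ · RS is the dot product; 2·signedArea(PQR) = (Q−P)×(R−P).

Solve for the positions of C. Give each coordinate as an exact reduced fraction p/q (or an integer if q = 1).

C = (-12, 3/2)

1. C_x = -12  [2·signedArea(CDB) = 78 ∩ CB · AD = 143/2]
2. C_y = 3/2  [2·signedArea(CDB) = 78 ∩ CB · AD = 143/2]
   → C = (-12, 3/2)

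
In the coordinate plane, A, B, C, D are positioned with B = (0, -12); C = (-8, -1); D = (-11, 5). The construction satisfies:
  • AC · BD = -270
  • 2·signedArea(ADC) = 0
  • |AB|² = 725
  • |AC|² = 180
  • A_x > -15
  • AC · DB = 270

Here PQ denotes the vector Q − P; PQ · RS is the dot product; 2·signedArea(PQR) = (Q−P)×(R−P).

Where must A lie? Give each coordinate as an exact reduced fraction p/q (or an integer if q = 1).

1. A_x = -14  [2·signedArea(ADC) = 0 ∩ AC · BD = -270]
2. A_y = 11  [2·signedArea(ADC) = 0 ∩ AC · BD = -270]
   → A = (-14, 11)

A = (-14, 11)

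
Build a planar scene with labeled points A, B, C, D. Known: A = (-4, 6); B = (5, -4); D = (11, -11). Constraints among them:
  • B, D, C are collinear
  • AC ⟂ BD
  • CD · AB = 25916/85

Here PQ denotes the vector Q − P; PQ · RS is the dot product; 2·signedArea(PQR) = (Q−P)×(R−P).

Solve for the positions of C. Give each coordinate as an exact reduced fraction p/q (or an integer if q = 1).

C = (-319/85, 528/85)

1. C_x = -319/85  [B, D, C are collinear ∩ AC ⟂ BD]
2. C_y = 528/85  [B, D, C are collinear ∩ AC ⟂ BD]
   → C = (-319/85, 528/85)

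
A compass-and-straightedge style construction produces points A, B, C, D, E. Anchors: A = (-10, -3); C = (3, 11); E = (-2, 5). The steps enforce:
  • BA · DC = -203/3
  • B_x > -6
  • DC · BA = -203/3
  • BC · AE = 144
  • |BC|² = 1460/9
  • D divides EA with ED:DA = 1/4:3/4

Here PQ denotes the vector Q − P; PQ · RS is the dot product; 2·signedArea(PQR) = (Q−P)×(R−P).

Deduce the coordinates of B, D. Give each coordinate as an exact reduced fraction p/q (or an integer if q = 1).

1. B_x = -17/3  [line -8·x + -8·y + -32 = 0 ∩ |BC|² = 1460/9]
2. B_y = 5/3  [line -8·x + -8·y + -32 = 0 ∩ |BC|² = 1460/9]
   → B = (-17/3, 5/3)
3. D_x = -4  [D divides EA with ED:DA = 1/4:3/4]
4. D_y = 3  [D divides EA with ED:DA = 1/4:3/4]
   → D = (-4, 3)

B = (-17/3, 5/3)
D = (-4, 3)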